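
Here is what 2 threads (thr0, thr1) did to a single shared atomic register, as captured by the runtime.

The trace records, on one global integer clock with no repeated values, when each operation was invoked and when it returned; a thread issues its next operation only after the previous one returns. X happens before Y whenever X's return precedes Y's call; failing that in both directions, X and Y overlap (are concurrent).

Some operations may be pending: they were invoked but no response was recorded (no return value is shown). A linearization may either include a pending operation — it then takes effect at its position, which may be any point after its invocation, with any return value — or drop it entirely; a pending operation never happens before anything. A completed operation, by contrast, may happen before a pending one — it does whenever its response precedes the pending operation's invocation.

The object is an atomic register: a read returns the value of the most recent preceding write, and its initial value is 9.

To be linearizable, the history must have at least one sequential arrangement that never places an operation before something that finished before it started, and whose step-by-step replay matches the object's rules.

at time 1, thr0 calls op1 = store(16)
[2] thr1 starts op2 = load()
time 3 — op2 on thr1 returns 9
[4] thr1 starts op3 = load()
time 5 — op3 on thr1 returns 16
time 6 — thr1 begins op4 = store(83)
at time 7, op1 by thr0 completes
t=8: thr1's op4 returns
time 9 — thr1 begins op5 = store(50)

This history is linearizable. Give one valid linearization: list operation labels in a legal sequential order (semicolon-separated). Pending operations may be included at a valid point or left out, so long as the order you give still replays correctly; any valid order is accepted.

1. op2 load() → 9, leaving value 9
2. op1 store(16), leaving value 16
3. op3 load() → 16, leaving value 16
4. op4 store(83), leaving value 83

op2; op1; op3; op4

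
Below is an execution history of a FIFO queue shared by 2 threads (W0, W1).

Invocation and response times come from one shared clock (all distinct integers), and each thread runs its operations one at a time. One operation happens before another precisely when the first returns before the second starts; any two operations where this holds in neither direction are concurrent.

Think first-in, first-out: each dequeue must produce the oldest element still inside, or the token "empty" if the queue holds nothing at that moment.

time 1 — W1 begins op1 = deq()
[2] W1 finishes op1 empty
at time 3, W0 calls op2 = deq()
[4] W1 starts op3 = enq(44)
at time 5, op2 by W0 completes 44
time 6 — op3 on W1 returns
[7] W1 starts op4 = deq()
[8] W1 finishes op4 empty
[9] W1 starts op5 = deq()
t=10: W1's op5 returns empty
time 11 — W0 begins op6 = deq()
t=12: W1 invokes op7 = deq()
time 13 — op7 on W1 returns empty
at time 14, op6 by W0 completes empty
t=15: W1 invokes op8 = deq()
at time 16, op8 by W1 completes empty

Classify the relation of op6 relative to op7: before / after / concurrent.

op6 spans [11,14], op7 spans [12,13]
the intervals overlap in both directions

concurrent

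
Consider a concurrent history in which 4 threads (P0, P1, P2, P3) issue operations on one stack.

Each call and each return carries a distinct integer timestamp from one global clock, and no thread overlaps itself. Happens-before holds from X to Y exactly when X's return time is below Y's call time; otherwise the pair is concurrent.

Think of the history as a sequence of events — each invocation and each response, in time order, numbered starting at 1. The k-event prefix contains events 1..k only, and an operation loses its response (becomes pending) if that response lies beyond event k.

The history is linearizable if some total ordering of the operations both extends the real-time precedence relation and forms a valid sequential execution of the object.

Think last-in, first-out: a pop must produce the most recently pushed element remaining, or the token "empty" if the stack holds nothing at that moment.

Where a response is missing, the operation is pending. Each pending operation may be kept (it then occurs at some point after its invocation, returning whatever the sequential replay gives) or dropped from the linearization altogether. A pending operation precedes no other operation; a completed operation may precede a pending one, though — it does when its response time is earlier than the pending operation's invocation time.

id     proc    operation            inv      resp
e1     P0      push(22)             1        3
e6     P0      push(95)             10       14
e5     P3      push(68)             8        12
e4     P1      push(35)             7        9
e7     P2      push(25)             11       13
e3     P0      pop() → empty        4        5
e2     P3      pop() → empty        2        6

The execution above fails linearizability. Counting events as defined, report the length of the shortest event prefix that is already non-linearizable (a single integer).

a valid linearization of events 1..5 exists, for instance e1, e2, e3:
after step 1 (e1 push(22)): stack <22>
after step 2 (e2 pop() (pending, included)): stack <>
after step 3 (e3 pop() → empty): stack <>
adding event 6 (e2 responds at 6) leaves no legal real-time order
for example e1, e2, e3 fails at step 2: e2 pop() → empty is not legal there
for example e1, e3, e2 fails at step 2: e3 pop() → empty is not legal there

6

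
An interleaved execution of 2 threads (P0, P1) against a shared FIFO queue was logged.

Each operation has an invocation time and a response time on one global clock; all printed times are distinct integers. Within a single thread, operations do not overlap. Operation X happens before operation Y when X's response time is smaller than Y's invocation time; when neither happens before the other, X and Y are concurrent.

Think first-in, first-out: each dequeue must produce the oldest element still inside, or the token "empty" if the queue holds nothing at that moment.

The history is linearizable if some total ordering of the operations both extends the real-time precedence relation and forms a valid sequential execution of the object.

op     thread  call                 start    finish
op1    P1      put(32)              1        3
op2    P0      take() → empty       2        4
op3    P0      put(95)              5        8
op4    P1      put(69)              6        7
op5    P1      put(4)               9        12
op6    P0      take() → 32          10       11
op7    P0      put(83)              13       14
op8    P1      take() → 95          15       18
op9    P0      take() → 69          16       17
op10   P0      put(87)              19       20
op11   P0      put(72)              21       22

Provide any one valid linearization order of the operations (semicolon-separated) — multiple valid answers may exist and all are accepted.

op2; op1; op3; op4; op5; op6; op7; op8; op9; op10; op11

1. op2 take() → empty, leaving queue <>
2. op1 put(32), leaving queue <32>
3. op3 put(95), leaving queue <32,95>
4. op4 put(69), leaving queue <32,95,69>
5. op5 put(4), leaving queue <32,95,69,4>
6. op6 take() → 32, leaving queue <95,69,4>
7. op7 put(83), leaving queue <95,69,4,83>
8. op8 take() → 95, leaving queue <69,4,83>
9. op9 take() → 69, leaving queue <4,83>
10. op10 put(87), leaving queue <4,83,87>
11. op11 put(72), leaving queue <4,83,87,72>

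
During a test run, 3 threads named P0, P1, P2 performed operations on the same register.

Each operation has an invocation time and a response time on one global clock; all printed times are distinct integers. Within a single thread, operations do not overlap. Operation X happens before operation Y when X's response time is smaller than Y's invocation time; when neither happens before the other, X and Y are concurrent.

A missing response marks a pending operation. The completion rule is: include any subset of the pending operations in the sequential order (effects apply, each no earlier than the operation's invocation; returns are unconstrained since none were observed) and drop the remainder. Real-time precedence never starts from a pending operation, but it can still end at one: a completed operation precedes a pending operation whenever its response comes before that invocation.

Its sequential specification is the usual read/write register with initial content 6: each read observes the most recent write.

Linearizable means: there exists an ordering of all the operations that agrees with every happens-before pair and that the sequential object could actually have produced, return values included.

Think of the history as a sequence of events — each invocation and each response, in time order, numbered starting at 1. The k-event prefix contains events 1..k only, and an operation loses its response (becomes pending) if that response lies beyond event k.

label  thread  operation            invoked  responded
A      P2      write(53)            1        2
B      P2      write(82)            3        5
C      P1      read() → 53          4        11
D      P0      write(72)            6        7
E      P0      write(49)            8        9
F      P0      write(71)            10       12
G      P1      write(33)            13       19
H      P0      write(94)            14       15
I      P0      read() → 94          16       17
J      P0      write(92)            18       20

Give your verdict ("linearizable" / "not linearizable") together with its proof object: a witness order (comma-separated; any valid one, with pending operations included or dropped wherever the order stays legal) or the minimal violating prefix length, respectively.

after step 1 (A write(53)): value 53
after step 2 (C read() → 53): value 53
after step 3 (B write(82)): value 82
after step 4 (D write(72)): value 72
after step 5 (E write(49)): value 49
after step 6 (F write(71)): value 71
after step 7 (G write(33)): value 33
after step 8 (H write(94)): value 94
after step 9 (I read() → 94): value 94
after step 10 (J write(92)): value 92

linearizable — witness: A, C, B, D, E, F, G, H, I, J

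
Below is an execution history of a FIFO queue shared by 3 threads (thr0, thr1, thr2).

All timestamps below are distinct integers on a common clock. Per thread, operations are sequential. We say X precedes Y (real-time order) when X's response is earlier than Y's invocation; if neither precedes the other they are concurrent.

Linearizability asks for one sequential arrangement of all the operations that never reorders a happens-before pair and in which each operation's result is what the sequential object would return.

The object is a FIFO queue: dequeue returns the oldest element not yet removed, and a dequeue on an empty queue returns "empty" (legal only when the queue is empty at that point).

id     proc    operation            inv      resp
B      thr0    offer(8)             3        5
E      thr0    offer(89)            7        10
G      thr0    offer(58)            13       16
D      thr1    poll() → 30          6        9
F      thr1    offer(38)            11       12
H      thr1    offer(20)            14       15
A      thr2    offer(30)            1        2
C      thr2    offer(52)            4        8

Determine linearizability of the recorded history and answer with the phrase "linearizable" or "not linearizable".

linearizable

witness order: A, B, C, D, E, F, G, H
step 1: A offer(30) — queue <30>
step 2: B offer(8) — queue <30,8>
step 3: C offer(52) — queue <30,8,52>
step 4: D poll() → 30 — queue <8,52>
step 5: E offer(89) — queue <8,52,89>
step 6: F offer(38) — queue <8,52,89,38>
step 7: G offer(58) — queue <8,52,89,38,58>
step 8: H offer(20) — queue <8,52,89,38,58,20>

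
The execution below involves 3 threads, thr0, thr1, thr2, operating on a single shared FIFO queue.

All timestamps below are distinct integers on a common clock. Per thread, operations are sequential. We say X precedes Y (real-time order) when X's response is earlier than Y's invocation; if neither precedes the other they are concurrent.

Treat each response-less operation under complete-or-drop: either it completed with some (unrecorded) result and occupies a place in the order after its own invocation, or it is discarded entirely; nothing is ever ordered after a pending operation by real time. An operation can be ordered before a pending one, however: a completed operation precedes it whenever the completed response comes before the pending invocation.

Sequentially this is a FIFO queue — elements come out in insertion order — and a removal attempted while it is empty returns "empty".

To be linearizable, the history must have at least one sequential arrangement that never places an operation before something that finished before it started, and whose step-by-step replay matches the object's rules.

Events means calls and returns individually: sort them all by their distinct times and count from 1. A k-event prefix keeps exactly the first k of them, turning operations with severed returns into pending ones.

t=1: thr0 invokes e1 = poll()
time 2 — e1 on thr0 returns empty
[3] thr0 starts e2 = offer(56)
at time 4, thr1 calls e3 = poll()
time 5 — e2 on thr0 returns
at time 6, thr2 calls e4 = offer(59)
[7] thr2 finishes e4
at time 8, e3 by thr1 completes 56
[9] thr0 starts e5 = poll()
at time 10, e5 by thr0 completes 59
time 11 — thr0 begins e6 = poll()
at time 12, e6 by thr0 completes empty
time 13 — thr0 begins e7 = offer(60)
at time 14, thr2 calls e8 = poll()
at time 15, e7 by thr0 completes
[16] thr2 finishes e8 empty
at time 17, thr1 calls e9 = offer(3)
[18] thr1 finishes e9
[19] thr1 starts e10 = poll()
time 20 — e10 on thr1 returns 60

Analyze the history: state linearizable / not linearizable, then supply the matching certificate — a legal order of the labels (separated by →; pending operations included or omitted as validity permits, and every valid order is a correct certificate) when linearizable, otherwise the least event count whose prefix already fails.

step 1: e1 poll() → empty — queue <>
step 2: e2 offer(56) — queue <56>
step 3: e3 poll() → 56 — queue <>
step 4: e4 offer(59) — queue <59>
step 5: e5 poll() → 59 — queue <>
step 6: e6 poll() → empty — queue <>
step 7: e8 poll() → empty — queue <>
step 8: e7 offer(60) — queue <60>
step 9: e9 offer(3) — queue <60,3>
step 10: e10 poll() → 60 — queue <3>

linearizable — witness: e1 → e2 → e3 → e4 → e5 → e6 → e8 → e7 → e9 → e10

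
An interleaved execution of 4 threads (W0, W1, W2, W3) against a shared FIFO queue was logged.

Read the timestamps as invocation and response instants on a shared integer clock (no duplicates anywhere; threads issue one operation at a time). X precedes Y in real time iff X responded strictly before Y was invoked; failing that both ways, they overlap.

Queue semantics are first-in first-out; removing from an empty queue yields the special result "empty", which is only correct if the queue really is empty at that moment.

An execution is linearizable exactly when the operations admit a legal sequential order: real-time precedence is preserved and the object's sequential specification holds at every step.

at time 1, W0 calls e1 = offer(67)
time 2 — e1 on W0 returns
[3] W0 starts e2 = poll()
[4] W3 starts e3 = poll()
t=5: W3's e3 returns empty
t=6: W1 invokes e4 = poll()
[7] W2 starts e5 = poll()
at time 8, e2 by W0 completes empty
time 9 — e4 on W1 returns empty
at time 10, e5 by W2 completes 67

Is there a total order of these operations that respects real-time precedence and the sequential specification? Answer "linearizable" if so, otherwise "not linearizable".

not linearizable

prefix check: 1..7 passes, 1..8 fails once e2's time-8 response joins
the 3 completed operations admit 2 real-time orders; each fails the FIFO queue replay
include/drop combinations of the 2 pending operations (e4, e5) were all tried; none helps
e.g. e1, e2, e3 (pending dropped): illegal at step 2, since e2 poll() → empty cannot apply there
e.g. e1, e3, e2 (pending dropped): illegal at step 2, since e3 poll() → empty cannot apply there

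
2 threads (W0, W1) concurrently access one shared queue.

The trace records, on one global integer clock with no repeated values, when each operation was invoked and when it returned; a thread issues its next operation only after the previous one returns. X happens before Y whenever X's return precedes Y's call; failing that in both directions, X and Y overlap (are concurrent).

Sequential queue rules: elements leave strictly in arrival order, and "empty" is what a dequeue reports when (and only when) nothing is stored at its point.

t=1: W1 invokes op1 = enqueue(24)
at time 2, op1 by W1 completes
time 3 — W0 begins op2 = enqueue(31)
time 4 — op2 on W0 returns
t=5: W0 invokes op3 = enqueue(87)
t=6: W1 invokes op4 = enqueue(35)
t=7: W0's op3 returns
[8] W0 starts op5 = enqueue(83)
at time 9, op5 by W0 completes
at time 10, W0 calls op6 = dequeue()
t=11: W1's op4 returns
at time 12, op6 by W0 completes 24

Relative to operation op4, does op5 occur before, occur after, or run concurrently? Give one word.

concurrent

op5 spans [8,9], op4 spans [6,11]
the intervals overlap in both directions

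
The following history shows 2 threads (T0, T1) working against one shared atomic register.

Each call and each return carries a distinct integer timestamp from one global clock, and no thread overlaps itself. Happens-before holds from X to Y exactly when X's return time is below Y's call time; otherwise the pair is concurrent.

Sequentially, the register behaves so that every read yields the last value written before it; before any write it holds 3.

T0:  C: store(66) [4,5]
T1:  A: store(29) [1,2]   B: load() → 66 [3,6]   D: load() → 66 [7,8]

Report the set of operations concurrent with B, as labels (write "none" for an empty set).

C

overlap test against B [3,6]: concurrent iff the interval meets 3..6
A [1,2]: before
C [4,5]: concurrent
D [7,8]: after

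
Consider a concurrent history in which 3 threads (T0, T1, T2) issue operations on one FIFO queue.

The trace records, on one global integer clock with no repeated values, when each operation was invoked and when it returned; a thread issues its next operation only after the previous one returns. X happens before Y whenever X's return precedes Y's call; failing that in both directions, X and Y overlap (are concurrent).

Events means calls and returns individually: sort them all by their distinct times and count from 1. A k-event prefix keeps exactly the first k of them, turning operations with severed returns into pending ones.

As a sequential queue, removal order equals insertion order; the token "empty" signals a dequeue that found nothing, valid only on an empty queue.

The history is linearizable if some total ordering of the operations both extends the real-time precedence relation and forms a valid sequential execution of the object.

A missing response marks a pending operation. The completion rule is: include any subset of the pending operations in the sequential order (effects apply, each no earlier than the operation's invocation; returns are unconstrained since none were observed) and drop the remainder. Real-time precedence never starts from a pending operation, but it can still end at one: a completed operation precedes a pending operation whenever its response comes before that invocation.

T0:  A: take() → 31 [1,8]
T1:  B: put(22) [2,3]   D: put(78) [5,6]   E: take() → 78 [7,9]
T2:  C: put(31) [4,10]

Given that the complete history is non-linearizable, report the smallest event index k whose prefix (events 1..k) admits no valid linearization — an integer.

9

a valid linearization of events 1..8 exists, for instance B, C, D, E, A:
step 1: B put(22) — queue <22>
step 2: C put(31) (pending, included) — queue <22,31>
step 3: D put(78) — queue <22,31,78>
step 4: E take() (pending, included) — queue <31,78>
step 5: A take() → 31 — queue <78>
include event 9 — E responding at 9 — and every candidate order breaks
including or dropping the 1 pending operation (C) in any combination fails
sample order A, B, D, E (pending dropped) stalls at step 1 — A take() → 31 has no legal effect
sample order B, A, D, E (pending dropped) stalls at step 2 — A take() → 31 has no legal effect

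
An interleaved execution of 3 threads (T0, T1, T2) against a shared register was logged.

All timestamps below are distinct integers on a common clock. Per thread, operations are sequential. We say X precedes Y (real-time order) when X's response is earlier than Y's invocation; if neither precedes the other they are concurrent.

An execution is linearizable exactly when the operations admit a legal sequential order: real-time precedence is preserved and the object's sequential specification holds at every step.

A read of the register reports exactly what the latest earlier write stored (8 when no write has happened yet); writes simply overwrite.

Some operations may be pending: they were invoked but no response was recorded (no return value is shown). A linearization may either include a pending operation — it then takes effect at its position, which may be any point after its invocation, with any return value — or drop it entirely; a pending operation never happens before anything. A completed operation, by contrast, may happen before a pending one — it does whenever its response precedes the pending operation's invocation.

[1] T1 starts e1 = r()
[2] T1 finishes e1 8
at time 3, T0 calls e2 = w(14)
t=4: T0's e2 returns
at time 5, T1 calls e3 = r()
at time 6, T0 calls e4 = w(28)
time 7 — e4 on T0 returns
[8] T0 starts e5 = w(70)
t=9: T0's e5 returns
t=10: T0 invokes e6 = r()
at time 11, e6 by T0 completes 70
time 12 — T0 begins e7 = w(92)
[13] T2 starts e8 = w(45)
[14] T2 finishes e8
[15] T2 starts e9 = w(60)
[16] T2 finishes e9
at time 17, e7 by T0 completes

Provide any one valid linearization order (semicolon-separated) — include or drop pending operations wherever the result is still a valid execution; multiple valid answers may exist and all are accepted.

after step 1 (e1 r() → 8): value 8
after step 2 (e2 w(14)): value 14
after step 3 (e3 r() (pending, included)): value 14
after step 4 (e4 w(28)): value 28
after step 5 (e5 w(70)): value 70
after step 6 (e6 r() → 70): value 70
after step 7 (e7 w(92)): value 92
after step 8 (e8 w(45)): value 45
after step 9 (e9 w(60)): value 60

e1; e2; e3; e4; e5; e6; e7; e8; e9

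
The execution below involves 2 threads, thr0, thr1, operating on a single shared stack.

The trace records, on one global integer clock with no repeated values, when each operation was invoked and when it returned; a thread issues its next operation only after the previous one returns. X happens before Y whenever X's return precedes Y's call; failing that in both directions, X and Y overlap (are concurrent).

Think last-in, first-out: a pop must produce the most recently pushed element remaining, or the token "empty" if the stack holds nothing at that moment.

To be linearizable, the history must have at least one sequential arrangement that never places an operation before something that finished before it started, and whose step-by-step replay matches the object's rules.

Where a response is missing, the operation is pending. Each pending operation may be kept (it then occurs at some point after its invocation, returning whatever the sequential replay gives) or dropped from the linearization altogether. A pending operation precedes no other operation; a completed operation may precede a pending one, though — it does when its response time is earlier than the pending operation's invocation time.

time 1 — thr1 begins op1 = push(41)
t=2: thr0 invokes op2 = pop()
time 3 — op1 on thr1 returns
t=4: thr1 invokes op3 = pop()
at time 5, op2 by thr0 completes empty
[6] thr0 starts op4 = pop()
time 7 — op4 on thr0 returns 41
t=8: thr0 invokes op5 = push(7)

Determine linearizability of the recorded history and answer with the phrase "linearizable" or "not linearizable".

linearizable

one valid linearization: op2, op1, op4
after step 1 (op2 pop() → empty): stack <>
after step 2 (op1 push(41)): stack <41>
after step 3 (op4 pop() → 41): stack <>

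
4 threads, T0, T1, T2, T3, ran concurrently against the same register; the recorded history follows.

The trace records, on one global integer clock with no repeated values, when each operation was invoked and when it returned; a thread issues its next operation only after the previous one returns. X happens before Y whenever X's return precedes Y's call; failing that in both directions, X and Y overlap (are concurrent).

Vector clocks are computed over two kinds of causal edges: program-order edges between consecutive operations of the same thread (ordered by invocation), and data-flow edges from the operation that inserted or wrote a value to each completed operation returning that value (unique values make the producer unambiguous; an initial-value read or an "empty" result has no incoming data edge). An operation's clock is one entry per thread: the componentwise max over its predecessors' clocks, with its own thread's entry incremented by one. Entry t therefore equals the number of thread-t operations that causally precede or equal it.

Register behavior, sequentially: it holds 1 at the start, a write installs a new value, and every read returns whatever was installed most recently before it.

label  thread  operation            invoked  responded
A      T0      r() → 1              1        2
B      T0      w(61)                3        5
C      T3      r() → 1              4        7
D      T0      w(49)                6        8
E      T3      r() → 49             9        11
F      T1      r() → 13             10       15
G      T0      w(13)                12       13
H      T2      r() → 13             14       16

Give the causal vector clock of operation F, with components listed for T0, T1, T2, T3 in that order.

VC(C, invoked at 4): no causal predecessors; +1 on T3 → (0, 0, 0, 1)
VC(A, invoked at 1): no causal predecessors; +1 on T0 → (1, 0, 0, 0)
invoked at 3, B merges VC(A)=(1, 0, 0, 0) and bumps T0's slot → (2, 0, 0, 0)
invoked at 6, D merges VC(B)=(2, 0, 0, 0) and bumps T0's slot → (3, 0, 0, 0)
invoked at 12, G merges VC(D)=(3, 0, 0, 0) and bumps T0's slot → (4, 0, 0, 0)
invoked at 9, E merges VC(C)=(0, 0, 0, 1), VC(D)=(3, 0, 0, 0) and bumps T3's slot → (3, 0, 0, 2)
invoked at 14, H merges VC(G)=(4, 0, 0, 0) and bumps T2's slot → (4, 0, 1, 0)
invoked at 10, F merges VC(G)=(4, 0, 0, 0) and bumps T1's slot → (4, 1, 0, 0)
target: VC(F) = (4, 1, 0, 0)

(4, 1, 0, 0)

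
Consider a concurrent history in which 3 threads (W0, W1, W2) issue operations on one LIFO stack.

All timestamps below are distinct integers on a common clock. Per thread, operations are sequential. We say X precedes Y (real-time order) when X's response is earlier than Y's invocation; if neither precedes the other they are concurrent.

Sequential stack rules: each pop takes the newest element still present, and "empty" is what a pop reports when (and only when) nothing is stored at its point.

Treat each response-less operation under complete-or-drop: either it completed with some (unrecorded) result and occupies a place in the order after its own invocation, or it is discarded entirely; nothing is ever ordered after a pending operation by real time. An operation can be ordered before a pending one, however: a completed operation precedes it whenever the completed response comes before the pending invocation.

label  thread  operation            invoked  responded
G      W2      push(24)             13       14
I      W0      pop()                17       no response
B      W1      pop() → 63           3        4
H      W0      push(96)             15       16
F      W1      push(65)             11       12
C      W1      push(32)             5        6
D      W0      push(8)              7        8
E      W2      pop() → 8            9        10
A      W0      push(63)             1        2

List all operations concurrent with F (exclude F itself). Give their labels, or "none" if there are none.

concurrent with F ([11,12]): every op whose interval crosses 11..12
A [1,2]: before
B [3,4]: before
C [5,6]: before
D [7,8]: before
E [9,10]: before
G [13,14]: after
H [15,16]: after
I [17,…): after

none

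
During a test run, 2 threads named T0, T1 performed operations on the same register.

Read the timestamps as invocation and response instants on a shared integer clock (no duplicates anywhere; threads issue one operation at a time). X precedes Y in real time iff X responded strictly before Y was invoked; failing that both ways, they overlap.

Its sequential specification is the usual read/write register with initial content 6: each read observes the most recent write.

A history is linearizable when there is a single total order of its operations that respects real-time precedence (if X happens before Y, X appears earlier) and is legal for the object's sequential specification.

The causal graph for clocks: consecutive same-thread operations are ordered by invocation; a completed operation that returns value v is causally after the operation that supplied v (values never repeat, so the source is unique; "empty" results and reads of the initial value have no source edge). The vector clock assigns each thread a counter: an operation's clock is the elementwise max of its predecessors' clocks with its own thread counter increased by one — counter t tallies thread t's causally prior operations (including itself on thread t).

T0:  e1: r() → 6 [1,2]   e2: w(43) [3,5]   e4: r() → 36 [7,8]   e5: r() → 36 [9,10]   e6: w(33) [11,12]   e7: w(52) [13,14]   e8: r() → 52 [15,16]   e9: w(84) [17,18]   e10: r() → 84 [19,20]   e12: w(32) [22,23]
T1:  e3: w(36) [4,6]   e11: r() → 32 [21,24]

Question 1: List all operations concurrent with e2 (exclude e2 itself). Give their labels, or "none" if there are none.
Answer: e3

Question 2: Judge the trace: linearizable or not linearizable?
linearizable

a witness: e1, e2, e3, e4, e5, e6, e7, e8, e9, e10, e12, e11
1. e1 r() → 6, leaving value 6
2. e2 w(43), leaving value 43
3. e3 w(36), leaving value 36
4. e4 r() → 36, leaving value 36
5. e5 r() → 36, leaving value 36
6. e6 w(33), leaving value 33
7. e7 w(52), leaving value 52
8. e8 r() → 52, leaving value 52
9. e9 w(84), leaving value 84
10. e10 r() → 84, leaving value 84
11. e12 w(32), leaving value 32
12. e11 r() → 32, leaving value 32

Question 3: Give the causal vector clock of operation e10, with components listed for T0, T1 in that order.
Answer: (9, 1)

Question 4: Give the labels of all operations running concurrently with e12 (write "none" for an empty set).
Answer: e11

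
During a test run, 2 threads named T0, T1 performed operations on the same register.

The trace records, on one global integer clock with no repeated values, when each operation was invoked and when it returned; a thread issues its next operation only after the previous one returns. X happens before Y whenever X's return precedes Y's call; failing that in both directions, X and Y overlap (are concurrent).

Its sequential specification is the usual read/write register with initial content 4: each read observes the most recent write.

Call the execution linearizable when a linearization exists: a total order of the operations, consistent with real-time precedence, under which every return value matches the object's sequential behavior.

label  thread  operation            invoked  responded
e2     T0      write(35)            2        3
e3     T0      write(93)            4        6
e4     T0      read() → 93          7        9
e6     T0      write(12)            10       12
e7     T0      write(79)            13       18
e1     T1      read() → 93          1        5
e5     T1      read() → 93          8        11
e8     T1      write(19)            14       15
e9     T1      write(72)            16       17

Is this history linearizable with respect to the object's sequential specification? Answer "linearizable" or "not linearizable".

linearizable

witness order: e2, e3, e1, e4, e5, e6, e7, e8, e9
after step 1 (e2 write(35)): value 35
after step 2 (e3 write(93)): value 93
after step 3 (e1 read() → 93): value 93
after step 4 (e4 read() → 93): value 93
after step 5 (e5 read() → 93): value 93
after step 6 (e6 write(12)): value 12
after step 7 (e7 write(79)): value 79
after step 8 (e8 write(19)): value 19
after step 9 (e9 write(72)): value 72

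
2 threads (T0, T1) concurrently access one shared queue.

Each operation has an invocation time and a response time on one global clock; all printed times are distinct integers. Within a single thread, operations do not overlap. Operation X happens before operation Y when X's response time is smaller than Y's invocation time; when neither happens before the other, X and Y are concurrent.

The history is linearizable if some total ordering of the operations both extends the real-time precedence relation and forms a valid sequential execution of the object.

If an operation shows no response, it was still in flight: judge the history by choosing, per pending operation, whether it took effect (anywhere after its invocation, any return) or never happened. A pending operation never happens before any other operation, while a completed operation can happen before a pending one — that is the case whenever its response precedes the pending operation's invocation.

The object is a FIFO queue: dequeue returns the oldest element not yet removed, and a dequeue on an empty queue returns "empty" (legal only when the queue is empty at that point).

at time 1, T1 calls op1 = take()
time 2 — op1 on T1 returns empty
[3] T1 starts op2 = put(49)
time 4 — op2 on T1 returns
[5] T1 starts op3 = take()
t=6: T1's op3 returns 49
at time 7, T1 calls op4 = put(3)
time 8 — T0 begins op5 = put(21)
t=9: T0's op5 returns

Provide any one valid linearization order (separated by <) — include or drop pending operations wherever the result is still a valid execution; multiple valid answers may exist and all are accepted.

op1 < op2 < op3 < op4 < op5

1. op1 take() → empty, leaving queue <>
2. op2 put(49), leaving queue <49>
3. op3 take() → 49, leaving queue <>
4. op4 put(3) (pending, included), leaving queue <3>
5. op5 put(21), leaving queue <3,21>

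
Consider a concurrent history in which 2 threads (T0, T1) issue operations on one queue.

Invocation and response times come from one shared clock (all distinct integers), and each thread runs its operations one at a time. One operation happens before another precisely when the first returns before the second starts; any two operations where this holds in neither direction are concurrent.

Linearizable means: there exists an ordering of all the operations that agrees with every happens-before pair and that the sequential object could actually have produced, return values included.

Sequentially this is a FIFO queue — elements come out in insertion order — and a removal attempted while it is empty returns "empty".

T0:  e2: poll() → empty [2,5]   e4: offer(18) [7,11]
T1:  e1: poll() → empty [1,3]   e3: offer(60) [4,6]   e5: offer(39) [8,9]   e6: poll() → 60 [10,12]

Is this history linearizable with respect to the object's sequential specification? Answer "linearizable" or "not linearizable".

linearizable

a witness: e1, e2, e3, e4, e5, e6
1. e1 poll() → empty, leaving queue <>
2. e2 poll() → empty, leaving queue <>
3. e3 offer(60), leaving queue <60>
4. e4 offer(18), leaving queue <60,18>
5. e5 offer(39), leaving queue <60,18,39>
6. e6 poll() → 60, leaving queue <18,39>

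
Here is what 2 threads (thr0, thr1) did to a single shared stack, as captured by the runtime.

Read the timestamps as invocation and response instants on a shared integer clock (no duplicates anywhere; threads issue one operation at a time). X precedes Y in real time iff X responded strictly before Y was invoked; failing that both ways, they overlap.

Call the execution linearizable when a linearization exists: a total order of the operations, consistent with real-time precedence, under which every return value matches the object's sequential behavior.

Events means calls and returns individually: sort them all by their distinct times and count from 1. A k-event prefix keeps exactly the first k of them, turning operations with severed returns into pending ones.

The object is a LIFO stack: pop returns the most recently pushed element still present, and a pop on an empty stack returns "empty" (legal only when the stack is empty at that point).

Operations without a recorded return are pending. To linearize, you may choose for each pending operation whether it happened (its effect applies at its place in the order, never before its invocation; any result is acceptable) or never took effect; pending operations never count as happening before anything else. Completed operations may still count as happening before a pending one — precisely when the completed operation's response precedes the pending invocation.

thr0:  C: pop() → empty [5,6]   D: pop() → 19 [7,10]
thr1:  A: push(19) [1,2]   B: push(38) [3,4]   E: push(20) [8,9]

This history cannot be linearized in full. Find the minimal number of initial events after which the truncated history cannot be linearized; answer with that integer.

6

a valid linearization of events 1..5 exists, for instance A, B:
after step 1 (A push(19)): stack <19>
after step 2 (B push(38)): stack <19,38>
adding event 6 (C responds at 6) leaves no legal real-time order
for example A, B, C fails at step 3: C pop() → empty is not legal there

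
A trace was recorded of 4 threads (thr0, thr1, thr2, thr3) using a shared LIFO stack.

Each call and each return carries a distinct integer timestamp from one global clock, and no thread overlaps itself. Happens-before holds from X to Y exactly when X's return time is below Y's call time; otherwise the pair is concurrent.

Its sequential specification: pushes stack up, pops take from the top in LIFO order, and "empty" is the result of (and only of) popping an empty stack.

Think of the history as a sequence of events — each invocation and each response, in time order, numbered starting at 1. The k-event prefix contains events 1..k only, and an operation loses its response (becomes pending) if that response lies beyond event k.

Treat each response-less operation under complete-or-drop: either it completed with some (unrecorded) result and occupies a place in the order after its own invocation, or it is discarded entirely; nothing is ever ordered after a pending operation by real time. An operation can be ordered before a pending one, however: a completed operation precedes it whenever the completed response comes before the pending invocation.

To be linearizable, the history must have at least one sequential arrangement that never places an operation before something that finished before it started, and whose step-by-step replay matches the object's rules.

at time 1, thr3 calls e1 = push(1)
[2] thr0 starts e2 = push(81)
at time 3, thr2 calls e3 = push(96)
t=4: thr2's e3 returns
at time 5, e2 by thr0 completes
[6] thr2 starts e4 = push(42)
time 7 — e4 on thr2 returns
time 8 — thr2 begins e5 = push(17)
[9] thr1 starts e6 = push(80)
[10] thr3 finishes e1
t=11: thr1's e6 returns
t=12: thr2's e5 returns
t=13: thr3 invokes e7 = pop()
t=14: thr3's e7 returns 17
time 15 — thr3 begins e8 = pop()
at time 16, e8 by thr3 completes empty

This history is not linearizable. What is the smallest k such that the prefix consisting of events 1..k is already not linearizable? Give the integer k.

16

events 1..15 are still linearizable — one witness is e1, e2, e3, e4, e6, e5, e7:
step 1: e1 push(1) — stack <1>
step 2: e2 push(81) — stack <1,81>
step 3: e3 push(96) — stack <1,81,96>
step 4: e4 push(42) — stack <1,81,96,42>
step 5: e6 push(80) — stack <1,81,96,42,80>
step 6: e5 push(17) — stack <1,81,96,42,80,17>
step 7: e7 pop() → 17 — stack <1,81,96,42,80>
adding event 16 (e8 responds at 16) leaves no legal real-time order
e.g. e1, e2, e3, e4, e5, e6, e7, e8: illegal at step 7, since e7 pop() → 17 cannot apply there
e.g. e1, e2, e3, e4, e6, e5, e7, e8: illegal at step 8, since e8 pop() → empty cannot apply there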